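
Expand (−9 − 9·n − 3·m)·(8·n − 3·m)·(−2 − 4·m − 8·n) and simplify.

(−9 − 9·n − 3·m)·(8·n − 3·m)·(−2 − 4·m − 8·n)
= (−72·n + 27·m − 72·n² + 27·m·n − 24·m·n + 9·m²)·(−2 − 4·m − 8·n)    [distributive law]
= (−72·n + 27·m − 72·n² + 3·m·n + 9·m²)·(−2 − 4·m − 8·n)    [combine like terms]
= 144·n + 288·m·n + 576·n² − 54·m − 108·m² − 216·m·n + 144·n² + 288·m·n² + 576·n³ − 6·m·n − 12·m²·n − 24·m·n² − 18·m² − 36·m³ − 72·m²·n    [distributive law]
= 144·n + 66·m·n + 720·n² − 54·m − 126·m² + 264·m·n² + 576·n³ − 84·m²·n − 36·m³    [combine like terms]

144·n + 66·m·n + 720·n² − 54·m − 126·m² + 264·m·n² + 576·n³ − 84·m²·n − 36·m³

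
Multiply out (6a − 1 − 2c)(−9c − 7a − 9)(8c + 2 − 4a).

−392ac^2 − 564ac − 176a^2c + 104a^2 + 168a^3 − 130a + 252c^2 + 126c + 18 + 144c^3

(6a − 1 − 2c)(−9c − 7a − 9)(8c + 2 − 4a)
= (−54ac − 42a^2 − 54a + 9c + 7a + 9 + 18c^2 + 14ac + 18c)(8c + 2 − 4a)    [distributive law]
= (−40ac − 42a^2 − 47a + 27c + 9 + 18c^2)(8c + 2 − 4a)    [combine like terms]
= −320ac^2 − 80ac + 160a^2c − 336a^2c − 84a^2 + 168a^3 − 376ac − 94a + 188a^2 + 216c^2 + 54c − 108ac + 72c + 18 − 36a + 144c^3 + 36c^2 − 72ac^2    [distributive law]
= −392ac^2 − 564ac − 176a^2c + 104a^2 + 168a^3 − 130a + 252c^2 + 126c + 18 + 144c^3    [combine like terms]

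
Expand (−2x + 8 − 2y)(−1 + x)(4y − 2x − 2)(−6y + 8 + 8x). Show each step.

−240xy^2 + 56xy + 384x^2y − 160x^2 − 96x^3 + 96x − 40x^2y^2 − 56x^3y + 32x^4 + 280y^2 − 384y + 128 − 48y^3 + 48xy^3

(−2x + 8 − 2y)(−1 + x)(4y − 2x − 2)(−6y + 8 + 8x)
= (2x − 2x^2 − 8 + 8x + 2y − 2xy)(4y − 2x − 2)(−6y + 8 + 8x)    [distributive law]
= (10x − 2x^2 − 8 + 2y − 2xy)(4y − 2x − 2)(−6y + 8 + 8x)    [combine like terms]
= (40xy − 20x^2 − 20x − 8x^2y + 4x^3 + 4x^2 − 32y + 16x + 16 + 8y^2 − 4xy − 4y − 8xy^2 + 4x^2y + 4xy)(−6y + 8 + 8x)    [distributive law]
= (40xy − 16x^2 − 4x − 4x^2y + 4x^3 − 36y + 16 + 8y^2 − 8xy^2)(−6y + 8 + 8x)    [combine like terms]
= −240xy^2 + 320xy + 320x^2y + 96x^2y − 128x^2 − 128x^3 + 24xy − 32x − 32x^2 + 24x^2y^2 − 32x^2y − 32x^3y − 24x^3y + 32x^3 + 32x^4 + 216y^2 − 288y − 288xy − 96y + 128 + 128x − 48y^3 + 64y^2 + 64xy^2 + 48xy^3 − 64xy^2 − 64x^2y^2    [distributive law]
= −240xy^2 + 56xy + 384x^2y − 160x^2 − 96x^3 + 96x − 40x^2y^2 − 56x^3y + 32x^4 + 280y^2 − 384y + 128 − 48y^3 + 48xy^3    [combine like terms]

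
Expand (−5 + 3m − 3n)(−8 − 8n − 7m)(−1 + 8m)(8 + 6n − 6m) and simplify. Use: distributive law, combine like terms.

(−5 + 3m − 3n)(−8 − 8n − 7m)(−1 + 8m)(8 + 6n − 6m)
= (40 + 40n + 35m − 24m − 24mn − 21m^2 + 24n + 24n^2 + 21mn)(−1 + 8m)(8 + 6n − 6m)    [distributive law]
= (40 + 64n + 11m − 3mn − 21m^2 + 24n^2)(−1 + 8m)(8 + 6n − 6m)    [combine like terms]
= (−40 + 320m − 64n + 512mn − 11m + 88m^2 + 3mn − 24m^2n + 21m^2 − 168m^3 − 24n^2 + 192mn^2)(8 + 6n − 6m)    [distributive law]
= (−40 + 309m − 64n + 515mn + 109m^2 − 24m^2n − 168m^3 − 24n^2 + 192mn^2)(8 + 6n − 6m)    [combine like terms]
= −320 − 240n + 240m + 2472m + 1854mn − 1854m^2 − 512n − 384n^2 + 384mn + 4120mn + 3090mn^2 − 3090m^2n + 872m^2 + 654m^2n − 654m^3 − 192m^2n − 144m^2n^2 + 144m^3n − 1344m^3 − 1008m^3n + 1008m^4 − 192n^2 − 144n^3 + 144mn^2 + 1536mn^2 + 1152mn^3 − 1152m^2n^2    [distributive law]
= −320 − 752n + 2712m + 6358mn − 982m^2 − 576n^2 + 4770mn^2 − 2628m^2n − 1998m^3 − 1296m^2n^2 − 864m^3n + 1008m^4 − 144n^3 + 1152mn^3    [combine like terms]

−320 − 752n + 2712m + 6358mn − 982m^2 − 576n^2 + 4770mn^2 − 2628m^2n − 1998m^3 − 1296m^2n^2 − 864m^3n + 1008m^4 − 144n^3 + 1152mn^3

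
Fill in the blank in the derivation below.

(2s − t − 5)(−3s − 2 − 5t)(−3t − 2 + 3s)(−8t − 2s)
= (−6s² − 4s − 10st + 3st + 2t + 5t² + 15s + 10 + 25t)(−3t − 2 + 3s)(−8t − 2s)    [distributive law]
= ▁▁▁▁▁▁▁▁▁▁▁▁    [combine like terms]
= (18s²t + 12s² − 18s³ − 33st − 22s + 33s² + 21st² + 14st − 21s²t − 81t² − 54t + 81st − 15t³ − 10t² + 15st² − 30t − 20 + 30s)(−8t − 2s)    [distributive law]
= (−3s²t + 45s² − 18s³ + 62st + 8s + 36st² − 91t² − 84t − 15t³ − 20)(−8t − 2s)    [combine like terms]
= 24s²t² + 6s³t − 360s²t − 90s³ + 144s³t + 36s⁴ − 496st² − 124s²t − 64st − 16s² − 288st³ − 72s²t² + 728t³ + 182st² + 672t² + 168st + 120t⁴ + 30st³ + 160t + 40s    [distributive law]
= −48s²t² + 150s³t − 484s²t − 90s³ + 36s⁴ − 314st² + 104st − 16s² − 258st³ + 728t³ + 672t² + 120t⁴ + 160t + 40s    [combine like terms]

By combine like terms:

(−6s² + 11s − 7st + 27t + 5t² + 10)(−3t − 2 + 3s)(−8t − 2s)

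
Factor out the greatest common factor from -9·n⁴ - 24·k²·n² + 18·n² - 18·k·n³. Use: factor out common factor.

3·n²(-3·n² - 8·k² + 6 - 6·k·n)

-9·n⁴ - 24·k²·n² + 18·n² - 18·k·n³
= 3(-3·n⁴ - 8·k²·n² + 6·n² - 6·k·n³)    [factor out 3]
= 3·n²(-3·n² - 8·k² + 6 - 6·k·n)    [factor out n²]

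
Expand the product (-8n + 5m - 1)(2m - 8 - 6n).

-46mn + 70n + 48n^2 + 10m^2 - 42m + 8

(-8n + 5m - 1)(2m - 8 - 6n)
= -16mn + 64n + 48n^2 + 10m^2 - 40m - 30mn - 2m + 8 + 6n    [distributive law]
= -46mn + 70n + 48n^2 + 10m^2 - 42m + 8    [combine like terms]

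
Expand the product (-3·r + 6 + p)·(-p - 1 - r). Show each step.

2·p·r - 3·r + 3·r² - 7·p - 6 - p²

(-3·r + 6 + p)·(-p - 1 - r)
= 3·p·r + 3·r + 3·r² - 6·p - 6 - 6·r - p² - p - p·r    [distributive law]
= 2·p·r - 3·r + 3·r² - 7·p - 6 - p²    [combine like terms]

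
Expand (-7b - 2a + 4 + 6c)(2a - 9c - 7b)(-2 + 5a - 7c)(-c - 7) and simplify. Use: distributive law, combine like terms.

(-7b - 2a + 4 + 6c)(2a - 9c - 7b)(-2 + 5a - 7c)(-c - 7)
= (-14ab + 63bc + 49b^2 - 4a^2 + 18ac + 14ab + 8a - 36c - 28b + 12ac - 54c^2 - 42bc)(-2 + 5a - 7c)(-c - 7)    [distributive law]
= (21bc + 49b^2 - 4a^2 + 30ac + 8a - 36c - 28b - 54c^2)(-2 + 5a - 7c)(-c - 7)    [combine like terms]
= (-42bc + 105abc - 147bc^2 - 98b^2 + 245ab^2 - 343b^2c + 8a^2 - 20a^3 + 28a^2c - 60ac + 150a^2c - 210ac^2 - 16a + 40a^2 - 56ac + 72c - 180ac + 252c^2 + 56b - 140ab + 196bc + 108c^2 - 270ac^2 + 378c^3)(-c - 7)    [distributive law]
= (154bc + 105abc - 147bc^2 - 98b^2 + 245ab^2 - 343b^2c + 48a^2 - 20a^3 + 178a^2c - 296ac - 480ac^2 - 16a + 72c + 360c^2 + 56b - 140ab + 378c^3)(-c - 7)    [combine like terms]
= -154bc^2 - 1078bc - 105abc^2 - 735abc + 147bc^3 + 1029bc^2 + 98b^2c + 686b^2 - 245ab^2c - 1715ab^2 + 343b^2c^2 + 2401b^2c - 48a^2c - 336a^2 + 20a^3c + 140a^3 - 178a^2c^2 - 1246a^2c + 296ac^2 + 2072ac + 480ac^3 + 3360ac^2 + 16ac + 112a - 72c^2 - 504c - 360c^3 - 2520c^2 - 56bc - 392b + 140abc + 980ab - 378c^4 - 2646c^3    [distributive law]
= 875bc^2 - 1134bc - 105abc^2 - 595abc + 147bc^3 + 2499b^2c + 686b^2 - 245ab^2c - 1715ab^2 + 343b^2c^2 - 1294a^2c - 336a^2 + 20a^3c + 140a^3 - 178a^2c^2 + 3656ac^2 + 2088ac + 480ac^3 + 112a - 2592c^2 - 504c - 3006c^3 - 392b + 980ab - 378c^4    [combine like terms]

875bc^2 - 1134bc - 105abc^2 - 595abc + 147bc^3 + 2499b^2c + 686b^2 - 245ab^2c - 1715ab^2 + 343b^2c^2 - 1294a^2c - 336a^2 + 20a^3c + 140a^3 - 178a^2c^2 + 3656ac^2 + 2088ac + 480ac^3 + 112a - 2592c^2 - 504c - 3006c^3 - 392b + 980ab - 378c^4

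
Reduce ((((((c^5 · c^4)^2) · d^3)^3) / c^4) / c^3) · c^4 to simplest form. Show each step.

((((((c^5 · c^4)^2) · d^3)^3) / c^4) / c^3) · c^4
= ((((((c^5 · c^4)^2)^3) · ((d^3)^3)) / c^4) / c^3) · c^4    [power of a product]
= (((((c^5 · c^4)^6) · ((d^3)^3)) / c^4) / c^3) · c^4    [power of a power]
= ((((((c^5)^6) · ((c^4)^6)) · ((d^3)^3)) / c^4) / c^3) · c^4    [power of a product]
= ((((c^30 · ((c^4)^6)) · ((d^3)^3)) / c^4) / c^3) · c^4    [power of a power]
= ((((c^30 · c^24) · ((d^3)^3)) / c^4) / c^3) · c^4    [power of a power]
= (((c^54 · ((d^3)^3)) / c^4) / c^3) · c^4    [product of powers]
= (((c^54 · d^9) / c^4) / c^3) · c^4    [power of a power]
= c^51d^9    [quotient of powers; product of powers]

c^51d^9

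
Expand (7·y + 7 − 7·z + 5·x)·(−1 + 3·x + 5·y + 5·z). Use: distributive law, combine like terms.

28·y + 46·x·y + 35·y² − 7 + 16·x + 42·z + 4·x·z − 35·z² + 15·x²

(7·y + 7 − 7·z + 5·x)·(−1 + 3·x + 5·y + 5·z)
= −7·y + 21·x·y + 35·y² + 35·y·z − 7 + 21·x + 35·y + 35·z + 7·z − 21·x·z − 35·y·z − 35·z² − 5·x + 15·x² + 25·x·y + 25·x·z    [distributive law]
= 28·y + 46·x·y + 35·y² − 7 + 16·x + 42·z + 4·x·z − 35·z² + 15·x²    [combine like terms]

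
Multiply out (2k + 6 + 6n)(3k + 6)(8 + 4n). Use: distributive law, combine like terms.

(2k + 6 + 6n)(3k + 6)(8 + 4n)
= (6k^2 + 12k + 18k + 36 + 18kn + 36n)(8 + 4n)    [distributive law]
= (6k^2 + 30k + 36 + 18kn + 36n)(8 + 4n)    [combine like terms]
= 48k^2 + 24k^2n + 240k + 120kn + 288 + 144n + 144kn + 72kn^2 + 288n + 144n^2    [distributive law]
= 48k^2 + 24k^2n + 240k + 264kn + 288 + 432n + 72kn^2 + 144n^2    [combine like terms]

48k^2 + 24k^2n + 240k + 264kn + 288 + 432n + 72kn^2 + 144n^2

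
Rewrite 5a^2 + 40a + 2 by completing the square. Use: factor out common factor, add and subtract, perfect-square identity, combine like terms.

5(a + 4)^2 - 78

5a^2 + 40a + 2
= 5(a^2 + 8a) + 2    [factor out 5 from the a-terms]
= 5(a^2 + 8a + 16 - 16) + 2    [add and subtract 16 inside the bracket]
= 5(a + 4)^2 - 80 + 2    [perfect-square identity]
= 5(a + 4)^2 - 78    [combine constants]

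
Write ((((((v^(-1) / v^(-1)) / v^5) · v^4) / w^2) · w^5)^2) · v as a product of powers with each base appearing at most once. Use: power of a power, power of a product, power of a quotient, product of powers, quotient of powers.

((((((v^(-1) / v^(-1)) / v^5) · v^4) / w^2) · w^5)^2) · v
= ((((((v^(-1) / v^(-1)) / v^5) · v^4) / w^2)^2) · ((w^5)^2)) · v    [power of a product]
= ((((((v^(-1) / v^(-1)) / v^5) · v^4)^2) / ((w^2)^2)) · ((w^5)^2)) · v    [power of a quotient]
= ((((((v^(-1) / v^(-1)) / v^5)^2) · ((v^4)^2)) / ((w^2)^2)) · ((w^5)^2)) · v    [power of a product]
= ((((((v^(-1) / v^(-1))^2) / ((v^5)^2)) · ((v^4)^2)) / ((w^2)^2)) · ((w^5)^2)) · v    [power of a quotient]
= (((((((v^(-1))^2) / ((v^(-1))^2)) / ((v^5)^2)) · ((v^4)^2)) / ((w^2)^2)) · ((w^5)^2)) · v    [power of a quotient]
= (((((v^(-2) / ((v^(-1))^2)) / ((v^5)^2)) · ((v^4)^2)) / ((w^2)^2)) · ((w^5)^2)) · v    [power of a power]
= (((((v^(-2) / v^(-2)) / ((v^5)^2)) · ((v^4)^2)) / ((w^2)^2)) · ((w^5)^2)) · v    [power of a power]
= ((((v^0 / ((v^5)^2)) · ((v^4)^2)) / ((w^2)^2)) · ((w^5)^2)) · v    [quotient of powers]
= ((((v^0 / v^10) · ((v^4)^2)) / ((w^2)^2)) · ((w^5)^2)) · v    [power of a power]
= (((v^(-10) · ((v^4)^2)) / ((w^2)^2)) · ((w^5)^2)) · v    [quotient of powers]
= (((v^(-10) · v^8) / ((w^2)^2)) · ((w^5)^2)) · v    [power of a power]
= ((v^(-2) / ((w^2)^2)) · ((w^5)^2)) · v    [product of powers]
= ((v^(-2) / w^4) · ((w^5)^2)) · v    [power of a power]
= ((v^(-2) / w^4) · w^10) · v    [power of a power]
= v^(-1)w^6    [quotient of powers; product of powers]

v^(-1)w^6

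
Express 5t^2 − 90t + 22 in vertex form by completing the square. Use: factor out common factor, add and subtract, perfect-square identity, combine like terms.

5(t − 9)^2 − 383

5t^2 − 90t + 22
= 5(t^2 − 18t) + 22    [factor out 5 from the t-terms]
= 5(t^2 − 18t + 81 − 81) + 22    [add and subtract 81 inside the bracket]
= 5(t − 9)^2 − 405 + 22    [perfect-square identity]
= 5(t − 9)^2 − 383    [combine constants]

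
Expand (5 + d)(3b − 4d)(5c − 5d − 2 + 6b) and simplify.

(5 + d)(3b − 4d)(5c − 5d − 2 + 6b)
= (15b − 20d + 3bd − 4d^2)(5c − 5d − 2 + 6b)    [distributive law]
= 75bc − 75bd − 30b + 90b^2 − 100cd + 100d^2 + 40d − 120bd + 15bcd − 15bd^2 − 6bd + 18b^2d − 20cd^2 + 20d^3 + 8d^2 − 24bd^2    [distributive law]
= 75bc − 201bd − 30b + 90b^2 − 100cd + 108d^2 + 40d + 15bcd − 39bd^2 + 18b^2d − 20cd^2 + 20d^3    [combine like terms]

75bc − 201bd − 30b + 90b^2 − 100cd + 108d^2 + 40d + 15bcd − 39bd^2 + 18b^2d − 20cd^2 + 20d^3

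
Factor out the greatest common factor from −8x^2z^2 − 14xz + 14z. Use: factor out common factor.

−8x^2z^2 − 14xz + 14z
= 2(−4x^2z^2 − 7xz + 7z)    [factor out 2]
= 2z(−4x^2z − 7x + 7)    [factor out z]

2z(−4x^2z − 7x + 7)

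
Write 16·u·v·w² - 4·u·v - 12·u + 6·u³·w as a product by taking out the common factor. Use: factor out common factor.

2·u(8·v·w² - 2·v - 6 + 3·u²·w)

16·u·v·w² - 4·u·v - 12·u + 6·u³·w
= 2(8·u·v·w² - 2·u·v - 6·u + 3·u³·w)    [factor out 2]
= 2·u(8·v·w² - 2·v - 6 + 3·u²·w)    [factor out u]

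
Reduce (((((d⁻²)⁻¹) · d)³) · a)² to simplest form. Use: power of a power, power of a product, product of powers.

a²d¹⁸

(((((d⁻²)⁻¹) · d)³) · a)²
= (((((d⁻²)⁻¹) · d)³)²) · (a²)    [power of a product]
= ((((d⁻²)⁻¹) · d)⁶) · (a²)    [power of a power]
= ((((d⁻²)⁻¹)⁶) · (d⁶)) · (a²)    [power of a product]
= (((d⁻²)⁻⁶) · (d⁶)) · (a²)    [power of a power]
= (d¹² · (d⁶)) · (a²)    [power of a power]
= d¹⁸ · (a²)    [product of powers]
= a²d¹⁸    [rearrange]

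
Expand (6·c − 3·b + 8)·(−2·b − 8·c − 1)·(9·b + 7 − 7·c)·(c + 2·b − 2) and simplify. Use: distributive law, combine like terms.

−966·b²·c² + 186·b³·c − 1117·b²·c + 885·b·c² − 121·b·c + 156·b·c³ − 518·c³ − 742·c² + 336·c⁴ + 812·c + 108·b⁴ − 258·b³ − 176·b² + 214·b + 112

(6·c − 3·b + 8)·(−2·b − 8·c − 1)·(9·b + 7 − 7·c)·(c + 2·b − 2)
= (−12·b·c − 48·c² − 6·c + 6·b² + 24·b·c + 3·b − 16·b − 64·c − 8)·(9·b + 7 − 7·c)·(c + 2·b − 2)    [distributive law]
= (12·b·c − 48·c² − 70·c + 6·b² − 13·b − 8)·(9·b + 7 − 7·c)·(c + 2·b − 2)    [combine like terms]
= (108·b²·c + 84·b·c − 84·b·c² − 432·b·c² − 336·c² + 336·c³ − 630·b·c − 490·c + 490·c² + 54·b³ + 42·b² − 42·b²·c − 117·b² − 91·b + 91·b·c − 72·b − 56 + 56·c)·(c + 2·b − 2)    [distributive law]
= (66·b²·c − 455·b·c − 516·b·c² + 154·c² + 336·c³ − 434·c + 54·b³ − 75·b² − 163·b − 56)·(c + 2·b − 2)    [combine like terms]
= 66·b²·c² + 132·b³·c − 132·b²·c − 455·b·c² − 910·b²·c + 910·b·c − 516·b·c³ − 1032·b²·c² + 1032·b·c² + 154·c³ + 308·b·c² − 308·c² + 336·c⁴ + 672·b·c³ − 672·c³ − 434·c² − 868·b·c + 868·c + 54·b³·c + 108·b⁴ − 108·b³ − 75·b²·c − 150·b³ + 150·b² − 163·b·c − 326·b² + 326·b − 56·c − 112·b + 112    [distributive law]
= −966·b²·c² + 186·b³·c − 1117·b²·c + 885·b·c² − 121·b·c + 156·b·c³ − 518·c³ − 742·c² + 336·c⁴ + 812·c + 108·b⁴ − 258·b³ − 176·b² + 214·b + 112    [combine like terms]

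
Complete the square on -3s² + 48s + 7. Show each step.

-3(s - 8)² + 199

-3s² + 48s + 7
= -3(s² - 16s) + 7    [factor out -3 from the s-terms]
= -3(s² - 16s + 64 - 64) + 7    [add and subtract 64 inside the bracket]
= -3(s - 8)² + 192 + 7    [perfect-square identity]
= -3(s - 8)² + 199    [combine constants]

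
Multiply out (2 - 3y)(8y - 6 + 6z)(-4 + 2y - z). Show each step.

(2 - 3y)(8y - 6 + 6z)(-4 + 2y - z)
= (16y - 12 + 12z - 24y^2 + 18y - 18yz)(-4 + 2y - z)    [distributive law]
= (34y - 12 + 12z - 24y^2 - 18yz)(-4 + 2y - z)    [combine like terms]
= -136y + 68y^2 - 34yz + 48 - 24y + 12z - 48z + 24yz - 12z^2 + 96y^2 - 48y^3 + 24y^2z + 72yz - 36y^2z + 18yz^2    [distributive law]
= -160y + 164y^2 + 62yz + 48 - 36z - 12z^2 - 48y^3 - 12y^2z + 18yz^2    [combine like terms]

-160y + 164y^2 + 62yz + 48 - 36z - 12z^2 - 48y^3 - 12y^2z + 18yz^2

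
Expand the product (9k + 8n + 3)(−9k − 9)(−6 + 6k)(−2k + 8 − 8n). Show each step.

(9k + 8n + 3)(−9k − 9)(−6 + 6k)(−2k + 8 − 8n)
= (−81k^2 − 81k − 72kn − 72n − 27k − 27)(−6 + 6k)(−2k + 8 − 8n)    [distributive law]
= (−81k^2 − 108k − 72kn − 72n − 27)(−6 + 6k)(−2k + 8 − 8n)    [combine like terms]
= (486k^2 − 486k^3 + 648k − 648k^2 + 432kn − 432k^2n + 432n − 432kn + 162 − 162k)(−2k + 8 − 8n)    [distributive law]
= (−162k^2 − 486k^3 + 486k − 432k^2n + 432n + 162)(−2k + 8 − 8n)    [combine like terms]
= 324k^3 − 1296k^2 + 1296k^2n + 972k^4 − 3888k^3 + 3888k^3n − 972k^2 + 3888k − 3888kn + 864k^3n − 3456k^2n + 3456k^2n^2 − 864kn + 3456n − 3456n^2 − 324k + 1296 − 1296n    [distributive law]
= −3564k^3 − 2268k^2 − 2160k^2n + 972k^4 + 4752k^3n + 3564k − 4752kn + 3456k^2n^2 + 2160n − 3456n^2 + 1296    [combine like terms]

−3564k^3 − 2268k^2 − 2160k^2n + 972k^4 + 4752k^3n + 3564k − 4752kn + 3456k^2n^2 + 2160n − 3456n^2 + 1296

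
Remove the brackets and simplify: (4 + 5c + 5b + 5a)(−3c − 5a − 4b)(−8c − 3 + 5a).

(4 + 5c + 5b + 5a)(−3c − 5a − 4b)(−8c − 3 + 5a)
= (−12c − 20a − 16b − 15c² − 25ac − 20bc − 15bc − 25ab − 20b² − 15ac − 25a² − 20ab)(−8c − 3 + 5a)    [distributive law]
= (−12c − 20a − 16b − 15c² − 40ac − 35bc − 45ab − 20b² − 25a²)(−8c − 3 + 5a)    [combine like terms]
= 96c² + 36c − 60ac + 160ac + 60a − 100a² + 128bc + 48b − 80ab + 120c³ + 45c² − 75ac² + 320ac² + 120ac − 200a²c + 280bc² + 105bc − 175abc + 360abc + 135ab − 225a²b + 160b²c + 60b² − 100ab² + 200a²c + 75a² − 125a³    [distributive law]
= 141c² + 36c + 220ac + 60a − 25a² + 233bc + 48b + 55ab + 120c³ + 245ac² + 280bc² + 185abc − 225a²b + 160b²c + 60b² − 100ab² − 125a³    [combine like terms]

141c² + 36c + 220ac + 60a − 25a² + 233bc + 48b + 55ab + 120c³ + 245ac² + 280bc² + 185abc − 225a²b + 160b²c + 60b² − 100ab² − 125a³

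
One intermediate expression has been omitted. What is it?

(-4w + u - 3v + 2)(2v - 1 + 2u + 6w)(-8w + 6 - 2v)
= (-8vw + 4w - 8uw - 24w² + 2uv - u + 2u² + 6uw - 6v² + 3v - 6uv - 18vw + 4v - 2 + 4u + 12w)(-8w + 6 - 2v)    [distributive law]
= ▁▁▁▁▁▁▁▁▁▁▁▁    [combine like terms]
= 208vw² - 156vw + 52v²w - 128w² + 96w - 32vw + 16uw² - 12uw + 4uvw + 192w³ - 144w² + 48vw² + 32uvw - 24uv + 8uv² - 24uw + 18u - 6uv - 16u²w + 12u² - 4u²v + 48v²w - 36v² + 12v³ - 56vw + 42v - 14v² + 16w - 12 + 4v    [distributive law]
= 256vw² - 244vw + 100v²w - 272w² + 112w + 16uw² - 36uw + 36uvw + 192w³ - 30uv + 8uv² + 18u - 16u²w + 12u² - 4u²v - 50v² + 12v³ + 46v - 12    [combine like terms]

By combine like terms:

(-26vw + 16w - 2uw - 24w² - 4uv + 3u + 2u² - 6v² + 7v - 2)(-8w + 6 - 2v)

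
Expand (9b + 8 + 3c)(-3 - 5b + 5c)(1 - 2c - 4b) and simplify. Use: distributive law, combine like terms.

29b + 40bc + 223b² - 30b²c + 180b³ - 120bc² - 24 + 79c - 47c² - 30c³

(9b + 8 + 3c)(-3 - 5b + 5c)(1 - 2c - 4b)
= (-27b - 45b² + 45bc - 24 - 40b + 40c - 9c - 15bc + 15c²)(1 - 2c - 4b)    [distributive law]
= (-67b - 45b² + 30bc - 24 + 31c + 15c²)(1 - 2c - 4b)    [combine like terms]
= -67b + 134bc + 268b² - 45b² + 90b²c + 180b³ + 30bc - 60bc² - 120b²c - 24 + 48c + 96b + 31c - 62c² - 124bc + 15c² - 30c³ - 60bc²    [distributive law]
= 29b + 40bc + 223b² - 30b²c + 180b³ - 120bc² - 24 + 79c - 47c² - 30c³    [combine like terms]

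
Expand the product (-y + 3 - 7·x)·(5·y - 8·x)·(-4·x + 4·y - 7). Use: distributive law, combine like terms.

-88·x·y² - 20·y³ + 95·y² + 332·x²·y + 33·x·y - 105·y - 296·x² + 168·x - 224·x³

(-y + 3 - 7·x)·(5·y - 8·x)·(-4·x + 4·y - 7)
= (-5·y² + 8·x·y + 15·y - 24·x - 35·x·y + 56·x²)·(-4·x + 4·y - 7)    [distributive law]
= (-5·y² - 27·x·y + 15·y - 24·x + 56·x²)·(-4·x + 4·y - 7)    [combine like terms]
= 20·x·y² - 20·y³ + 35·y² + 108·x²·y - 108·x·y² + 189·x·y - 60·x·y + 60·y² - 105·y + 96·x² - 96·x·y + 168·x - 224·x³ + 224·x²·y - 392·x²    [distributive law]
= -88·x·y² - 20·y³ + 95·y² + 332·x²·y + 33·x·y - 105·y - 296·x² + 168·x - 224·x³    [combine like terms]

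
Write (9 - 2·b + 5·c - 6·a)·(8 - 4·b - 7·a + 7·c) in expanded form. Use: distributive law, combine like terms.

72 - 52·b - 111·a + 103·c + 8·b^2 + 38·a·b - 34·b·c - 77·a·c + 35·c^2 + 42·a^2

(9 - 2·b + 5·c - 6·a)·(8 - 4·b - 7·a + 7·c)
= 72 - 36·b - 63·a + 63·c - 16·b + 8·b^2 + 14·a·b - 14·b·c + 40·c - 20·b·c - 35·a·c + 35·c^2 - 48·a + 24·a·b + 42·a^2 - 42·a·c    [distributive law]
= 72 - 52·b - 111·a + 103·c + 8·b^2 + 38·a·b - 34·b·c - 77·a·c + 35·c^2 + 42·a^2    [combine like terms]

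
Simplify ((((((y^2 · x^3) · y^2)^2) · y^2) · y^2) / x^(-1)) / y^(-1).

((((((y^2 · x^3) · y^2)^2) · y^2) · y^2) / x^(-1)) / y^(-1)
= ((((((y^2 · x^3)^2) · ((y^2)^2)) · y^2) · y^2) / x^(-1)) / y^(-1)    [power of a product]
= (((((((y^2)^2) · ((x^3)^2)) · ((y^2)^2)) · y^2) · y^2) / x^(-1)) / y^(-1)    [power of a product]
= (((((y^4 · ((x^3)^2)) · ((y^2)^2)) · y^2) · y^2) / x^(-1)) / y^(-1)    [power of a power]
= (((((y^4 · x^6) · ((y^2)^2)) · y^2) · y^2) / x^(-1)) / y^(-1)    [power of a power]
= (((((y^4 · x^6) · y^4) · y^2) · y^2) / x^(-1)) / y^(-1)    [power of a power]
= x^7y^13    [quotient of powers; product of powers]

x^7y^13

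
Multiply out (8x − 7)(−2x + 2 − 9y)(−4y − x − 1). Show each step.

136x²y + 16x³ − 14x² − 111xy − 16x + 288xy² − 7y + 14 − 252y²

(8x − 7)(−2x + 2 − 9y)(−4y − x − 1)
= (−16x² + 16x − 72xy + 14x − 14 + 63y)(−4y − x − 1)    [distributive law]
= (−16x² + 30x − 72xy − 14 + 63y)(−4y − x − 1)    [combine like terms]
= 64x²y + 16x³ + 16x² − 120xy − 30x² − 30x + 288xy² + 72x²y + 72xy + 56y + 14x + 14 − 252y² − 63xy − 63y    [distributive law]
= 136x²y + 16x³ − 14x² − 111xy − 16x + 288xy² − 7y + 14 − 252y²    [combine like terms]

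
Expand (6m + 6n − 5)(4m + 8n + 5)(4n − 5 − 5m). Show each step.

(6m + 6n − 5)(4m + 8n + 5)(4n − 5 − 5m)
= (24m^2 + 48mn + 30m + 24mn + 48n^2 + 30n − 20m − 40n − 25)(4n − 5 − 5m)    [distributive law]
= (24m^2 + 72mn + 10m + 48n^2 − 10n − 25)(4n − 5 − 5m)    [combine like terms]
= 96m^2n − 120m^2 − 120m^3 + 288mn^2 − 360mn − 360m^2n + 40mn − 50m − 50m^2 + 192n^3 − 240n^2 − 240mn^2 − 40n^2 + 50n + 50mn − 100n + 125 + 125m    [distributive law]
= −264m^2n − 170m^2 − 120m^3 + 48mn^2 − 270mn + 75m + 192n^3 − 280n^2 − 50n + 125    [combine like terms]

−264m^2n − 170m^2 − 120m^3 + 48mn^2 − 270mn + 75m + 192n^3 − 280n^2 − 50n + 125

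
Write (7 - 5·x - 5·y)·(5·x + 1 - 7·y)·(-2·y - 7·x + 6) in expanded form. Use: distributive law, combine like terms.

(7 - 5·x - 5·y)·(5·x + 1 - 7·y)·(-2·y - 7·x + 6)
= (35·x + 7 - 49·y - 25·x² - 5·x + 35·x·y - 25·x·y - 5·y + 35·y²)·(-2·y - 7·x + 6)    [distributive law]
= (30·x + 7 - 54·y - 25·x² + 10·x·y + 35·y²)·(-2·y - 7·x + 6)    [combine like terms]
= -60·x·y - 210·x² + 180·x - 14·y - 49·x + 42 + 108·y² + 378·x·y - 324·y + 50·x²·y + 175·x³ - 150·x² - 20·x·y² - 70·x²·y + 60·x·y - 70·y³ - 245·x·y² + 210·y²    [distributive law]
= 378·x·y - 360·x² + 131·x - 338·y + 42 + 318·y² - 20·x²·y + 175·x³ - 265·x·y² - 70·y³    [combine like terms]

378·x·y - 360·x² + 131·x - 338·y + 42 + 318·y² - 20·x²·y + 175·x³ - 265·x·y² - 70·y³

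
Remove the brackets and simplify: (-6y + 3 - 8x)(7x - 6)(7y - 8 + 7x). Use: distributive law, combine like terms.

-294xy² + 1071xy - 686x²y + 252y² - 414y - 678x + 931x² + 144 - 392x³

(-6y + 3 - 8x)(7x - 6)(7y - 8 + 7x)
= (-42xy + 36y + 21x - 18 - 56x² + 48x)(7y - 8 + 7x)    [distributive law]
= (-42xy + 36y + 69x - 18 - 56x²)(7y - 8 + 7x)    [combine like terms]
= -294xy² + 336xy - 294x²y + 252y² - 288y + 252xy + 483xy - 552x + 483x² - 126y + 144 - 126x - 392x²y + 448x² - 392x³    [distributive law]
= -294xy² + 1071xy - 686x²y + 252y² - 414y - 678x + 931x² + 144 - 392x³    [combine like terms]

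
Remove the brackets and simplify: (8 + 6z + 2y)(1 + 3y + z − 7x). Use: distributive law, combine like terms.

8 + 26y + 14z − 56x + 20yz + 6z^2 − 42xz + 6y^2 − 14xy

(8 + 6z + 2y)(1 + 3y + z − 7x)
= 8 + 24y + 8z − 56x + 6z + 18yz + 6z^2 − 42xz + 2y + 6y^2 + 2yz − 14xy    [distributive law]
= 8 + 26y + 14z − 56x + 20yz + 6z^2 − 42xz + 6y^2 − 14xy    [combine like terms]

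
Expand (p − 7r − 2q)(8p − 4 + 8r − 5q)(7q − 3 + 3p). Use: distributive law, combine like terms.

−7p^2q − 36p^2 + 24p^3 + 59pq + 12p − 279pqr + 228pr − 144p^2r − 117pq^2 + 139qr − 84r − 392qr^2 + 168r^2 − 168pr^2 + 133q^2r + 26q^2 − 24q + 70q^3

(p − 7r − 2q)(8p − 4 + 8r − 5q)(7q − 3 + 3p)
= (8p^2 − 4p + 8pr − 5pq − 56pr + 28r − 56r^2 + 35qr − 16pq + 8q − 16qr + 10q^2)(7q − 3 + 3p)    [distributive law]
= (8p^2 − 4p − 48pr − 21pq + 28r − 56r^2 + 19qr + 8q + 10q^2)(7q − 3 + 3p)    [combine like terms]
= 56p^2q − 24p^2 + 24p^3 − 28pq + 12p − 12p^2 − 336pqr + 144pr − 144p^2r − 147pq^2 + 63pq − 63p^2q + 196qr − 84r + 84pr − 392qr^2 + 168r^2 − 168pr^2 + 133q^2r − 57qr + 57pqr + 56q^2 − 24q + 24pq + 70q^3 − 30q^2 + 30pq^2    [distributive law]
= −7p^2q − 36p^2 + 24p^3 + 59pq + 12p − 279pqr + 228pr − 144p^2r − 117pq^2 + 139qr − 84r − 392qr^2 + 168r^2 − 168pr^2 + 133q^2r + 26q^2 − 24q + 70q^3    [combine like terms]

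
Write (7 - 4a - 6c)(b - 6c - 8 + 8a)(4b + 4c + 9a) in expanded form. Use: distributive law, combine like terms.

(7 - 4a - 6c)(b - 6c - 8 + 8a)(4b + 4c + 9a)
= (7b - 42c - 56 + 56a - 4ab + 24ac + 32a - 32a^2 - 6bc + 36c^2 + 48c - 48ac)(4b + 4c + 9a)    [distributive law]
= (7b + 6c - 56 + 88a - 4ab - 24ac - 32a^2 - 6bc + 36c^2)(4b + 4c + 9a)    [combine like terms]
= 28b^2 + 28bc + 63ab + 24bc + 24c^2 + 54ac - 224b - 224c - 504a + 352ab + 352ac + 792a^2 - 16ab^2 - 16abc - 36a^2b - 96abc - 96ac^2 - 216a^2c - 128a^2b - 128a^2c - 288a^3 - 24b^2c - 24bc^2 - 54abc + 144bc^2 + 144c^3 + 324ac^2    [distributive law]
= 28b^2 + 52bc + 415ab + 24c^2 + 406ac - 224b - 224c - 504a + 792a^2 - 16ab^2 - 166abc - 164a^2b + 228ac^2 - 344a^2c - 288a^3 - 24b^2c + 120bc^2 + 144c^3    [combine like terms]

28b^2 + 52bc + 415ab + 24c^2 + 406ac - 224b - 224c - 504a + 792a^2 - 16ab^2 - 166abc - 164a^2b + 228ac^2 - 344a^2c - 288a^3 - 24b^2c + 120bc^2 + 144c^3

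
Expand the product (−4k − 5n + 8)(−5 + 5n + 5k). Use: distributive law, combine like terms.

60k − 45kn − 20k² + 65n − 25n² − 40

(−4k − 5n + 8)(−5 + 5n + 5k)
= 20k − 20kn − 20k² + 25n − 25n² − 25kn − 40 + 40n + 40k    [distributive law]
= 60k − 45kn − 20k² + 65n − 25n² − 40    [combine like terms]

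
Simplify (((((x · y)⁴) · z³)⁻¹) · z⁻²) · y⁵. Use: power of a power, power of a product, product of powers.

(((((x · y)⁴) · z³)⁻¹) · z⁻²) · y⁵
= (((((x · y)⁴)⁻¹) · ((z³)⁻¹)) · z⁻²) · y⁵    [power of a product]
= ((((x · y)⁻⁴) · ((z³)⁻¹)) · z⁻²) · y⁵    [power of a power]
= ((((x⁻⁴) · (y⁻⁴)) · ((z³)⁻¹)) · z⁻²) · y⁵    [power of a product]
= (((x⁻⁴ · y⁻⁴) · z⁻³) · z⁻²) · y⁵    [power of a power]
= x⁻⁴yz⁻⁵    [product of powers]

x⁻⁴yz⁻⁵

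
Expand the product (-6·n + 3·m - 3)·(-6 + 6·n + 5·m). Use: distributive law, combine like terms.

18·n - 36·n² - 12·m·n - 33·m + 15·m² + 18

(-6·n + 3·m - 3)·(-6 + 6·n + 5·m)
= 36·n - 36·n² - 30·m·n - 18·m + 18·m·n + 15·m² + 18 - 18·n - 15·m    [distributive law]
= 18·n - 36·n² - 12·m·n - 33·m + 15·m² + 18    [combine like terms]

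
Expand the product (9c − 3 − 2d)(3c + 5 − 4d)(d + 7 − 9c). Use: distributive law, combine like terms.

405c²d − 135c² − 243c³ − 276cd + 387c − 114cd² − d − 105 + 58d² + 8d³

(9c − 3 − 2d)(3c + 5 − 4d)(d + 7 − 9c)
= (27c² + 45c − 36cd − 9c − 15 + 12d − 6cd − 10d + 8d²)(d + 7 − 9c)    [distributive law]
= (27c² + 36c − 42cd − 15 + 2d + 8d²)(d + 7 − 9c)    [combine like terms]
= 27c²d + 189c² − 243c³ + 36cd + 252c − 324c² − 42cd² − 294cd + 378c²d − 15d − 105 + 135c + 2d² + 14d − 18cd + 8d³ + 56d² − 72cd²    [distributive law]
= 405c²d − 135c² − 243c³ − 276cd + 387c − 114cd² − d − 105 + 58d² + 8d³    [combine like terms]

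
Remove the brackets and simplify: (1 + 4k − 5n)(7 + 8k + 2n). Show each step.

7 + 36k − 33n + 32k^2 − 32kn − 10n^2

(1 + 4k − 5n)(7 + 8k + 2n)
= 7 + 8k + 2n + 28k + 32k^2 + 8kn − 35n − 40kn − 10n^2    [distributive law]
= 7 + 36k − 33n + 32k^2 − 32kn − 10n^2    [combine like terms]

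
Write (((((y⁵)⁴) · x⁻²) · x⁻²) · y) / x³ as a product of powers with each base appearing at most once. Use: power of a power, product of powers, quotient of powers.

(((((y⁵)⁴) · x⁻²) · x⁻²) · y) / x³
= (((y²⁰ · x⁻²) · x⁻²) · y) / x³    [power of a power]
= x⁻⁷y²¹    [quotient of powers; product of powers]

x⁻⁷y²¹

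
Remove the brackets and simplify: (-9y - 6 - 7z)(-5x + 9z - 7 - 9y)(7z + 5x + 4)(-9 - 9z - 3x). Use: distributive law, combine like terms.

-11151xyz - 1647xyz^2 - 2700x^2yz - 4320x^2y - 675x^3y - 8289xy - 5589yz^2 + 1134yz^3 - 10935yz - 4212y - 8019y^2z - 5103y^2z^2 - 5346xy^2z - 4617xy^2 - 1215x^2y^2 - 2916y^2 - 6717xz - 1434xz^2 - 3900x^2z - 2340x^2 - 450x^3 - 3474x + 117z^2 + 6552z^3 - 3978z - 1512 + 1953xz^3 - 1365x^2z^2 - 525x^3z + 3969z^4

(-9y - 6 - 7z)(-5x + 9z - 7 - 9y)(7z + 5x + 4)(-9 - 9z - 3x)
= (45xy - 81yz + 63y + 81y^2 + 30x - 54z + 42 + 54y + 35xz - 63z^2 + 49z + 63yz)(7z + 5x + 4)(-9 - 9z - 3x)    [distributive law]
= (45xy - 18yz + 117y + 81y^2 + 30x - 5z + 42 + 35xz - 63z^2)(7z + 5x + 4)(-9 - 9z - 3x)    [combine like terms]
= (315xyz + 225x^2y + 180xy - 126yz^2 - 90xyz - 72yz + 819yz + 585xy + 468y + 567y^2z + 405xy^2 + 324y^2 + 210xz + 150x^2 + 120x - 35z^2 - 25xz - 20z + 294z + 210x + 168 + 245xz^2 + 175x^2z + 140xz - 441z^3 - 315xz^2 - 252z^2)(-9 - 9z - 3x)    [distributive law]
= (225xyz + 225x^2y + 765xy - 126yz^2 + 747yz + 468y + 567y^2z + 405xy^2 + 324y^2 + 325xz + 150x^2 + 330x - 287z^2 + 274z + 168 - 70xz^2 + 175x^2z - 441z^3)(-9 - 9z - 3x)    [combine like terms]
= -2025xyz - 2025xyz^2 - 675x^2yz - 2025x^2y - 2025x^2yz - 675x^3y - 6885xy - 6885xyz - 2295x^2y + 1134yz^2 + 1134yz^3 + 378xyz^2 - 6723yz - 6723yz^2 - 2241xyz - 4212y - 4212yz - 1404xy - 5103y^2z - 5103y^2z^2 - 1701xy^2z - 3645xy^2 - 3645xy^2z - 1215x^2y^2 - 2916y^2 - 2916y^2z - 972xy^2 - 2925xz - 2925xz^2 - 975x^2z - 1350x^2 - 1350x^2z - 450x^3 - 2970x - 2970xz - 990x^2 + 2583z^2 + 2583z^3 + 861xz^2 - 2466z - 2466z^2 - 822xz - 1512 - 1512z - 504x + 630xz^2 + 630xz^3 + 210x^2z^2 - 1575x^2z - 1575x^2z^2 - 525x^3z + 3969z^3 + 3969z^4 + 1323xz^3    [distributive law]
= -11151xyz - 1647xyz^2 - 2700x^2yz - 4320x^2y - 675x^3y - 8289xy - 5589yz^2 + 1134yz^3 - 10935yz - 4212y - 8019y^2z - 5103y^2z^2 - 5346xy^2z - 4617xy^2 - 1215x^2y^2 - 2916y^2 - 6717xz - 1434xz^2 - 3900x^2z - 2340x^2 - 450x^3 - 3474x + 117z^2 + 6552z^3 - 3978z - 1512 + 1953xz^3 - 1365x^2z^2 - 525x^3z + 3969z^4    [combine like terms]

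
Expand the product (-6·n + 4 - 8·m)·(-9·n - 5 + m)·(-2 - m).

(-6·n + 4 - 8·m)·(-9·n - 5 + m)·(-2 - m)
= (54·n^2 + 30·n - 6·m·n - 36·n - 20 + 4·m + 72·m·n + 40·m - 8·m^2)·(-2 - m)    [distributive law]
= (54·n^2 - 6·n + 66·m·n - 20 + 44·m - 8·m^2)·(-2 - m)    [combine like terms]
= -108·n^2 - 54·m·n^2 + 12·n + 6·m·n - 132·m·n - 66·m^2·n + 40 + 20·m - 88·m - 44·m^2 + 16·m^2 + 8·m^3    [distributive law]
= -108·n^2 - 54·m·n^2 + 12·n - 126·m·n - 66·m^2·n + 40 - 68·m - 28·m^2 + 8·m^3    [combine like terms]

-108·n^2 - 54·m·n^2 + 12·n - 126·m·n - 66·m^2·n + 40 - 68·m - 28·m^2 + 8·m^3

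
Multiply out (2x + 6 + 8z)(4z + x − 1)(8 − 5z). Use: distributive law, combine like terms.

108xz − 80xz² + 16x² − 10x²z + 32x + 158z + 176z² − 48 − 160z³

(2x + 6 + 8z)(4z + x − 1)(8 − 5z)
= (8xz + 2x² − 2x + 24z + 6x − 6 + 32z² + 8xz − 8z)(8 − 5z)    [distributive law]
= (16xz + 2x² + 4x + 16z − 6 + 32z²)(8 − 5z)    [combine like terms]
= 128xz − 80xz² + 16x² − 10x²z + 32x − 20xz + 128z − 80z² − 48 + 30z + 256z² − 160z³    [distributive law]
= 108xz − 80xz² + 16x² − 10x²z + 32x + 158z + 176z² − 48 − 160z³    [combine like terms]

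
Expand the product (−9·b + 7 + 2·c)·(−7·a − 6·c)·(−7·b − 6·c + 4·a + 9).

(−9·b + 7 + 2·c)·(−7·a − 6·c)·(−7·b − 6·c + 4·a + 9)
= (63·a·b + 54·b·c − 49·a − 42·c − 14·a·c − 12·c^2)·(−7·b − 6·c + 4·a + 9)    [distributive law]
= −441·a·b^2 − 378·a·b·c + 252·a^2·b + 567·a·b − 378·b^2·c − 324·b·c^2 + 216·a·b·c + 486·b·c + 343·a·b + 294·a·c − 196·a^2 − 441·a + 294·b·c + 252·c^2 − 168·a·c − 378·c + 98·a·b·c + 84·a·c^2 − 56·a^2·c − 126·a·c + 84·b·c^2 + 72·c^3 − 48·a·c^2 − 108·c^2    [distributive law]
= −441·a·b^2 − 64·a·b·c + 252·a^2·b + 910·a·b − 378·b^2·c − 240·b·c^2 + 780·b·c − 196·a^2 − 441·a + 144·c^2 − 378·c + 36·a·c^2 − 56·a^2·c + 72·c^3    [combine like terms]

−441·a·b^2 − 64·a·b·c + 252·a^2·b + 910·a·b − 378·b^2·c − 240·b·c^2 + 780·b·c − 196·a^2 − 441·a + 144·c^2 − 378·c + 36·a·c^2 − 56·a^2·c + 72·c^3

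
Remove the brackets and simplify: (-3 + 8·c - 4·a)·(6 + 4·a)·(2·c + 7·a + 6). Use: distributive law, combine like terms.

(-3 + 8·c - 4·a)·(6 + 4·a)·(2·c + 7·a + 6)
= (-18 - 12·a + 48·c + 32·a·c - 24·a - 16·a^2)·(2·c + 7·a + 6)    [distributive law]
= (-18 - 36·a + 48·c + 32·a·c - 16·a^2)·(2·c + 7·a + 6)    [combine like terms]
= -36·c - 126·a - 108 - 72·a·c - 252·a^2 - 216·a + 96·c^2 + 336·a·c + 288·c + 64·a·c^2 + 224·a^2·c + 192·a·c - 32·a^2·c - 112·a^3 - 96·a^2    [distributive law]
= 252·c - 342·a - 108 + 456·a·c - 348·a^2 + 96·c^2 + 64·a·c^2 + 192·a^2·c - 112·a^3    [combine like terms]

252·c - 342·a - 108 + 456·a·c - 348·a^2 + 96·c^2 + 64·a·c^2 + 192·a^2·c - 112·a^3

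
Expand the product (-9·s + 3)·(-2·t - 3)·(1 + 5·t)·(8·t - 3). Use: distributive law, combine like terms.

954·s·t^2 - 243·s·t + 720·s·t^3 - 81·s - 318·t^2 + 81·t - 240·t^3 + 27

(-9·s + 3)·(-2·t - 3)·(1 + 5·t)·(8·t - 3)
= (18·s·t + 27·s - 6·t - 9)·(1 + 5·t)·(8·t - 3)    [distributive law]
= (18·s·t + 90·s·t^2 + 27·s + 135·s·t - 6·t - 30·t^2 - 9 - 45·t)·(8·t - 3)    [distributive law]
= (153·s·t + 90·s·t^2 + 27·s - 51·t - 30·t^2 - 9)·(8·t - 3)    [combine like terms]
= 1224·s·t^2 - 459·s·t + 720·s·t^3 - 270·s·t^2 + 216·s·t - 81·s - 408·t^2 + 153·t - 240·t^3 + 90·t^2 - 72·t + 27    [distributive law]
= 954·s·t^2 - 243·s·t + 720·s·t^3 - 81·s - 318·t^2 + 81·t - 240·t^3 + 27    [combine like terms]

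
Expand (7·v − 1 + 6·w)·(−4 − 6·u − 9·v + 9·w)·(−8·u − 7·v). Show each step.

110·u·v + 133·v^2 + 336·u^2·v + 798·u·v^2 + 441·v^3 + 180·u·v·w − 63·v^2·w − 32·u − 28·v − 48·u^2 + 264·u·w + 231·v·w + 288·u^2·w − 432·u·w^2 − 378·v·w^2

(7·v − 1 + 6·w)·(−4 − 6·u − 9·v + 9·w)·(−8·u − 7·v)
= (−28·v − 42·u·v − 63·v^2 + 63·v·w + 4 + 6·u + 9·v − 9·w − 24·w − 36·u·w − 54·v·w + 54·w^2)·(−8·u − 7·v)    [distributive law]
= (−19·v − 42·u·v − 63·v^2 + 9·v·w + 4 + 6·u − 33·w − 36·u·w + 54·w^2)·(−8·u − 7·v)    [combine like terms]
= 152·u·v + 133·v^2 + 336·u^2·v + 294·u·v^2 + 504·u·v^2 + 441·v^3 − 72·u·v·w − 63·v^2·w − 32·u − 28·v − 48·u^2 − 42·u·v + 264·u·w + 231·v·w + 288·u^2·w + 252·u·v·w − 432·u·w^2 − 378·v·w^2    [distributive law]
= 110·u·v + 133·v^2 + 336·u^2·v + 798·u·v^2 + 441·v^3 + 180·u·v·w − 63·v^2·w − 32·u − 28·v − 48·u^2 + 264·u·w + 231·v·w + 288·u^2·w − 432·u·w^2 − 378·v·w^2    [combine like terms]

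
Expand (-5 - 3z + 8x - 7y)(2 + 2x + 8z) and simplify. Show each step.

-10 + 6x - 46z + 58xz - 24z^2 + 16x^2 - 14y - 14xy - 56yz

(-5 - 3z + 8x - 7y)(2 + 2x + 8z)
= -10 - 10x - 40z - 6z - 6xz - 24z^2 + 16x + 16x^2 + 64xz - 14y - 14xy - 56yz    [distributive law]
= -10 + 6x - 46z + 58xz - 24z^2 + 16x^2 - 14y - 14xy - 56yz    [combine like terms]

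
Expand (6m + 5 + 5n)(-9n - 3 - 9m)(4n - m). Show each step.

-351mn^2 - 117m^2n - 192mn + 63m^2 + 54m^3 - 240n^2 - 60n + 15m - 180n^3

(6m + 5 + 5n)(-9n - 3 - 9m)(4n - m)
= (-54mn - 18m - 54m^2 - 45n - 15 - 45m - 45n^2 - 15n - 45mn)(4n - m)    [distributive law]
= (-99mn - 63m - 54m^2 - 60n - 15 - 45n^2)(4n - m)    [combine like terms]
= -396mn^2 + 99m^2n - 252mn + 63m^2 - 216m^2n + 54m^3 - 240n^2 + 60mn - 60n + 15m - 180n^3 + 45mn^2    [distributive law]
= -351mn^2 - 117m^2n - 192mn + 63m^2 + 54m^3 - 240n^2 - 60n + 15m - 180n^3    [combine like terms]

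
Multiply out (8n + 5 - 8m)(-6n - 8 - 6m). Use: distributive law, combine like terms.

-48n² - 94n - 40 + 34m + 48m²

(8n + 5 - 8m)(-6n - 8 - 6m)
= -48n² - 64n - 48mn - 30n - 40 - 30m + 48mn + 64m + 48m²    [distributive law]
= -48n² - 94n - 40 + 34m + 48m²    [combine like terms]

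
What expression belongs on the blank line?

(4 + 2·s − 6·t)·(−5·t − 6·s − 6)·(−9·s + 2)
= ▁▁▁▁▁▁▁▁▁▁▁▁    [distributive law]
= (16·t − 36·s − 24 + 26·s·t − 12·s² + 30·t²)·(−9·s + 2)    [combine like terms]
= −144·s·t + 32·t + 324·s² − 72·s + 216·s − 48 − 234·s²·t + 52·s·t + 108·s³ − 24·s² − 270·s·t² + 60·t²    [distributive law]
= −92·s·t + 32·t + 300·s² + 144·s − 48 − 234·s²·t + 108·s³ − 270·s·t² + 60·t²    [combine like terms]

By distributive law:

(−20·t − 24·s − 24 − 10·s·t − 12·s² − 12·s + 30·t² + 36·s·t + 36·t)·(−9·s + 2)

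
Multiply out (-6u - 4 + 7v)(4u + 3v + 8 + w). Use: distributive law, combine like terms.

(-6u - 4 + 7v)(4u + 3v + 8 + w)
= -24u² - 18uv - 48u - 6uw - 16u - 12v - 32 - 4w + 28uv + 21v² + 56v + 7vw    [distributive law]
= -24u² + 10uv - 64u - 6uw + 44v - 32 - 4w + 21v² + 7vw    [combine like terms]

-24u² + 10uv - 64u - 6uw + 44v - 32 - 4w + 21v² + 7vw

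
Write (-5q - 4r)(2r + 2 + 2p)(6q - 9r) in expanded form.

(-5q - 4r)(2r + 2 + 2p)(6q - 9r)
= (-10qr - 10q - 10pq - 8r^2 - 8r - 8pr)(6q - 9r)    [distributive law]
= -60q^2r + 90qr^2 - 60q^2 + 90qr - 60pq^2 + 90pqr - 48qr^2 + 72r^3 - 48qr + 72r^2 - 48pqr + 72pr^2    [distributive law]
= -60q^2r + 42qr^2 - 60q^2 + 42qr - 60pq^2 + 42pqr + 72r^3 + 72r^2 + 72pr^2    [combine like terms]

-60q^2r + 42qr^2 - 60q^2 + 42qr - 60pq^2 + 42pqr + 72r^3 + 72r^2 + 72pr^2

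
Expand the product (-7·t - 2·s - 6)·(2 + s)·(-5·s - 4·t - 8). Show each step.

166·s·t + 56·t^2 + 160·t + 43·s^2·t + 28·s·t^2 + 66·s^2 + 140·s + 10·s^3 + 96

(-7·t - 2·s - 6)·(2 + s)·(-5·s - 4·t - 8)
= (-14·t - 7·s·t - 4·s - 2·s^2 - 12 - 6·s)·(-5·s - 4·t - 8)    [distributive law]
= (-14·t - 7·s·t - 10·s - 2·s^2 - 12)·(-5·s - 4·t - 8)    [combine like terms]
= 70·s·t + 56·t^2 + 112·t + 35·s^2·t + 28·s·t^2 + 56·s·t + 50·s^2 + 40·s·t + 80·s + 10·s^3 + 8·s^2·t + 16·s^2 + 60·s + 48·t + 96    [distributive law]
= 166·s·t + 56·t^2 + 160·t + 43·s^2·t + 28·s·t^2 + 66·s^2 + 140·s + 10·s^3 + 96    [combine like terms]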